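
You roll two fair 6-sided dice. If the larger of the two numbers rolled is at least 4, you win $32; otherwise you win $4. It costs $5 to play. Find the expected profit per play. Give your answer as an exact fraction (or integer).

$20

E[payout] = (1/4)·4 + (3/4)·32 = 25
Expected profit = 25 − 5 = 20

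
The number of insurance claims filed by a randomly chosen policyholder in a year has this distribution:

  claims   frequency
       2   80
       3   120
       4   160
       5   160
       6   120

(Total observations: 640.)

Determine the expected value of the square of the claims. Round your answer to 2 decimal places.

19.19

Total = 640, so P(claims=2) = 80/640, etc.
E[X²] = (1/8)·4 + (3/16)·9 + (1/4)·16 + (1/4)·25 + (3/16)·36
     = 307/16 ≈ 19.19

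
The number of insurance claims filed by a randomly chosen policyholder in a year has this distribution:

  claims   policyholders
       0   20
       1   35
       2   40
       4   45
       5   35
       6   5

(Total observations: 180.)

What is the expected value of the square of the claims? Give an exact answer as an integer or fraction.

Total = 180, so P(claims=0) = 20/180, etc.
E[X²] = (1/9)·0 + (7/36)·1 + (2/9)·4 + (1/4)·16 + (7/36)·25 + (1/36)·36
     = 197/18

197/18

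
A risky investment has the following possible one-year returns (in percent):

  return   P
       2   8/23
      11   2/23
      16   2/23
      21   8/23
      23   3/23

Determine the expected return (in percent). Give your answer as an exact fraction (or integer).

E[X] = (8/23)·2 + (2/23)·11 + (2/23)·16 + (8/23)·21 + (3/23)·23
     = 307/23

307/23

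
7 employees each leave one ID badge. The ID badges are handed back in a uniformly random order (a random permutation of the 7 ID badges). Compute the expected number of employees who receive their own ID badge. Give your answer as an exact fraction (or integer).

Let Xᵢ = 1 if person i gets their own ID badge. For each i, P(Xᵢ=1) = 1/7.
By linearity of expectation, E[X₁+…+X_7] = 7·(1/7) = 1.

1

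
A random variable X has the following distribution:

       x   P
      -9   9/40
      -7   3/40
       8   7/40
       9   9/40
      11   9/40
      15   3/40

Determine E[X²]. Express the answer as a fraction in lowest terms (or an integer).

E[X²] = (9/40)·81 + (3/40)·49 + (7/40)·64 + (9/40)·81 + (9/40)·121 + (3/40)·225
     = 3817/40

3817/40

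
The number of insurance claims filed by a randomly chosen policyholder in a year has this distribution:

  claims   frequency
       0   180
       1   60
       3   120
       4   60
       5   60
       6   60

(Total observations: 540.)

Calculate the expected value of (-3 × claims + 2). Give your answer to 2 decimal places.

Total = 540, so P(claims=0) = 180/540, etc.
E[-3x+2] = (1/3)·2 + (1/9)·(-1) + (2/9)·(-7) + (1/9)·(-10) + (1/9)·(-13) + (1/9)·(-16)
     = -16/3 ≈ -5.33

-5.33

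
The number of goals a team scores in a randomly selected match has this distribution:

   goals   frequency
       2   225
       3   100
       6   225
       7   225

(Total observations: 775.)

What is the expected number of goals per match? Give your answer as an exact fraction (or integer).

147/31

Total = 775, so P(goals=2) = 225/775, etc.
E[X] = (9/31)·2 + (4/31)·3 + (9/31)·6 + (9/31)·7
     = 147/31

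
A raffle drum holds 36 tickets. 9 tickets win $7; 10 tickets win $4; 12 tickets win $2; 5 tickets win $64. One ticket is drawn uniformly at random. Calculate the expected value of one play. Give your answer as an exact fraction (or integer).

E[payout] = (9/36)·7 + (10/36)·4 + (12/36)·2 + (5/36)·64 = 149/12

149/12 dollars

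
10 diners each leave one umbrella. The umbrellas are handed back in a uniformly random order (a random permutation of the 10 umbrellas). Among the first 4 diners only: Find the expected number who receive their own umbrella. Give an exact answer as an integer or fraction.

2/5

Let Xᵢ = 1 if person i gets their own umbrella. For each i, P(Xᵢ=1) = 1/10.
By linearity of expectation, E[X₁+…+X_4] = 4·(1/10) = 2/5.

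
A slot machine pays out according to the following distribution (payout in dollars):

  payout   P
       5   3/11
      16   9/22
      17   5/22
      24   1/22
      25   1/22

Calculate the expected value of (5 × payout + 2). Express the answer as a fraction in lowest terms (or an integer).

72

E[5x+2] = (3/11)·27 + (9/22)·82 + (5/22)·87 + (1/22)·122 + (1/22)·127
     = 72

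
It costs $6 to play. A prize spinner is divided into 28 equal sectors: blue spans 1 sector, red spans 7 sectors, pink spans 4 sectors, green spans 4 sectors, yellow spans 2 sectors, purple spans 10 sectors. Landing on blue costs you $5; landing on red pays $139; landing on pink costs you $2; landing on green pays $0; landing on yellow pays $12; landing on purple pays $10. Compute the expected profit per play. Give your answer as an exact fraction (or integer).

E[payout] = (1/28)·(-5) + (7/28)·139 + (4/28)·(-2) + (4/28)·0 + (2/28)·12 + (10/28)·10 = 271/7
Expected profit = 271/7 − 6 = 229/7

229/7 dollars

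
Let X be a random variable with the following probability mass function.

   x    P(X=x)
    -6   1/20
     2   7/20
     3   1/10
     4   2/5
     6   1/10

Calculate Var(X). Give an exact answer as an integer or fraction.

E[X] = (1/20)·(-6) + (7/20)·2 + (1/10)·3 + (2/5)·4 + (1/10)·6 = 29/10
E[X²] = (1/20)·36 + (7/20)·4 + (1/10)·9 + (2/5)·16 + (1/10)·36 = 141/10
Var(X) = 141/10 − (29/10)² = 569/100

569/100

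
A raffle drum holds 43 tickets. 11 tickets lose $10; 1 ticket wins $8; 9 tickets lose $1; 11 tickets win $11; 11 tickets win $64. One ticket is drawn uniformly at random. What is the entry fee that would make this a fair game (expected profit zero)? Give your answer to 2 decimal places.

E[payout] = (11/43)·(-10) + (1/43)·8 + (9/43)·(-1) + (11/43)·11 + (11/43)·64 = 714/43
Fair fee = E[payout] = 714/43 ≈ $16.60

$16.60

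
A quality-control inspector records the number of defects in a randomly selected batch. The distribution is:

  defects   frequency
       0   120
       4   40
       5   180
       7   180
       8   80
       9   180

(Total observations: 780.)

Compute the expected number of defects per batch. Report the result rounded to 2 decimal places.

Total = 780, so P(defects=0) = 120/780, etc.
E[X] = (2/13)·0 + (2/39)·4 + (3/13)·5 + (3/13)·7 + (4/39)·8 + (3/13)·9
     = 229/39 ≈ 5.87

5.87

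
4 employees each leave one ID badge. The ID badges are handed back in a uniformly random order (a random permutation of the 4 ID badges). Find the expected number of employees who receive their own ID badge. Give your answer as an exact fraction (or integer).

Let Xᵢ = 1 if person i gets their own ID badge. For each i, P(Xᵢ=1) = 1/4.
By linearity of expectation, E[X₁+…+X_4] = 4·(1/4) = 1.

1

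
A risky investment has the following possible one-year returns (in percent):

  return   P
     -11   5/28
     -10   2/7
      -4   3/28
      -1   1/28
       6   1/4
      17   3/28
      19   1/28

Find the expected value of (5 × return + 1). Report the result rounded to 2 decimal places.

-5.43

E[5x+1] = (5/28)·(-54) + (2/7)·(-49) + (3/28)·(-19) + (1/28)·(-4) + (1/4)·31 + (3/28)·86 + (1/28)·96
     = -38/7 ≈ -5.43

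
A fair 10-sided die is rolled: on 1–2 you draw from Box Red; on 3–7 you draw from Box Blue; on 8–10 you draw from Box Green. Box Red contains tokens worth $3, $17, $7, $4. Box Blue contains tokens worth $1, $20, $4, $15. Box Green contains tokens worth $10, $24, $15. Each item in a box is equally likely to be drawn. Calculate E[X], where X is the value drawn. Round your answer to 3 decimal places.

$11.450

E[X | Box Red] = (3 + 17 + 7 + 4)/4 = 31/4
E[X | Box Blue] = (1 + 20 + 4 + 15)/4 = 10
E[X | Box Green] = (10 + 24 + 15)/3 = 49/3
E[X] = (1/5)·31/4 + (1/2)·10 + (3/10)·49/3 = 229/20 ≈ 11.450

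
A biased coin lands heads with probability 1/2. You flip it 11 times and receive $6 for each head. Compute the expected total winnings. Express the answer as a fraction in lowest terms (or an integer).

$33

E[#heads] = 11·1/2 = 11/2 (linearity over flips).
E[winnings] = 6·11/2 = 33.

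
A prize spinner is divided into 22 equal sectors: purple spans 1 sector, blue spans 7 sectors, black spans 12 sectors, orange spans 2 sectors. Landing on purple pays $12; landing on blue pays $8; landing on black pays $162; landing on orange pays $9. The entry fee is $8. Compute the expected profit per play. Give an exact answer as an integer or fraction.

E[payout] = (1/22)·12 + (7/22)·8 + (12/22)·162 + (2/22)·9 = 1015/11
Expected profit = 1015/11 − 8 = 927/11

927/11 dollars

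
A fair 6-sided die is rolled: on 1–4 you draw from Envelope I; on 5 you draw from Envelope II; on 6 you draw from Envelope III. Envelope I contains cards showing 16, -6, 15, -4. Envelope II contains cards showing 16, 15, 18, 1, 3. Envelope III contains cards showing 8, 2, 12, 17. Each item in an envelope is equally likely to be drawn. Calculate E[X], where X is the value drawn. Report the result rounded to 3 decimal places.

E[X | Envelope I] = (16 − 6 + 15 − 4)/4 = 21/4
E[X | Envelope II] = (16 + 15 + 18 + 1 + 3)/5 = 53/5
E[X | Envelope III] = (8 + 2 + 12 + 17)/4 = 39/4
E[X] = (2/3)·21/4 + (1/6)·53/5 + (1/6)·39/4 = 827/120 ≈ 6.892

6.892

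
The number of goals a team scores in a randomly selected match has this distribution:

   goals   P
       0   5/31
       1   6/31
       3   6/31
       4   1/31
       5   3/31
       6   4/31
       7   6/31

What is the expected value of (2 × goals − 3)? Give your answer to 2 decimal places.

E[2x-3] = (5/31)·(-3) + (6/31)·(-1) + (6/31)·3 + (1/31)·5 + (3/31)·7 + (4/31)·9 + (6/31)·11
     = 125/31 ≈ 4.03

4.03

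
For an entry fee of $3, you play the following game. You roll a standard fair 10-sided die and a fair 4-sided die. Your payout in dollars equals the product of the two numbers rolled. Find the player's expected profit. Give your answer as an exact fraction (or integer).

43/4 dollars

Distribution of the product of the two numbers rolled: 1 w.p. 1/40, 2 w.p. 1/20, 3 w.p. 1/20, 4 w.p. 3/40, 5 w.p. 1/40, 6 w.p. 3/40, …
E[payout] = (1/40)·1 + (1/20)·2 + (1/20)·3 + (3/40)·4 + (1/40)·5 + (3/40)·6 + (1/40)·7 + (3/40)·8 + (1/20)·9 + (1/20)·10 + (3/40)·12 + (1/40)·14 + (1/40)·15 + (1/20)·16 + (1/20)·18 + (1/20)·20 + (1/40)·21 + (1/20)·24 + (1/40)·27 + (1/40)·28 + (1/40)·30 + (1/40)·32 + (1/40)·36 + (1/40)·40 = 55/4
Expected profit = 55/4 − 3 = 43/4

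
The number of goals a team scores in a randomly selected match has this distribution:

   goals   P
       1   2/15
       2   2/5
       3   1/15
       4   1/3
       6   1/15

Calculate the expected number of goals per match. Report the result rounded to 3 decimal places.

2.867

E[X] = (2/15)·1 + (2/5)·2 + (1/15)·3 + (1/3)·4 + (1/15)·6
     = 43/15 ≈ 2.867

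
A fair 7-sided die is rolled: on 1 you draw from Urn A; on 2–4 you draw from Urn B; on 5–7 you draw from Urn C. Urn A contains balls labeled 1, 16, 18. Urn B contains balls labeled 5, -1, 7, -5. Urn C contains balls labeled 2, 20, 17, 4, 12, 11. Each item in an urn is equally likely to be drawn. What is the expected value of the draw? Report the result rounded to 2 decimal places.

7.02

E[X | Urn A] = (1 + 16 + 18)/3 = 35/3
E[X | Urn B] = (5 − 1 + 7 − 5)/4 = 3/2
E[X | Urn C] = (2 + 20 + 17 + 4 + 12 + 11)/6 = 11
E[X] = (1/7)·35/3 + (3/7)·3/2 + (3/7)·11 = 295/42 ≈ 7.02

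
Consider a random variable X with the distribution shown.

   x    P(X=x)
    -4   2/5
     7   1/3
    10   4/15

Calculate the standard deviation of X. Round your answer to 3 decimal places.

E[X] = 17/5, E[X²] = 247/5
Var(X) = E[X²] − (E[X])² = 247/5 − 289/25 = 946/25
SD(X) = √(946/25) ≈ 6.151

6.151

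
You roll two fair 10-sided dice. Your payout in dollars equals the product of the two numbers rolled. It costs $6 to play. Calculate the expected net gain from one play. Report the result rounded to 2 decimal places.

$24.25

Distribution of the product of the two numbers rolled: 1 w.p. 1/100, 2 w.p. 1/50, 3 w.p. 1/50, 4 w.p. 3/100, 5 w.p. 1/50, 6 w.p. 1/25, …
E[payout] = (1/100)·1 + (1/50)·2 + (1/50)·3 + (3/100)·4 + (1/50)·5 + (1/25)·6 + (1/50)·7 + (1/25)·8 + (3/100)·9 + (1/25)·10 + (1/25)·12 + (1/50)·14 + (1/50)·15 + (3/100)·16 + (1/25)·18 + (1/25)·20 + (1/50)·21 + (1/25)·24 + (1/100)·25 + (1/50)·27 + (1/50)·28 + (1/25)·30 + (1/50)·32 + (1/50)·35 + (3/100)·36 + (1/25)·40 + (1/50)·42 + (1/50)·45 + (1/50)·48 + (1/100)·49 + (1/50)·50 + (1/50)·54 + (1/50)·56 + (1/50)·60 + (1/50)·63 + (1/100)·64 + (1/50)·70 + (1/50)·72 + (1/50)·80 + (1/100)·81 + (1/50)·90 + (1/100)·100 = 121/4
Expected profit = 121/4 − 6 = 97/4 ≈ $24.25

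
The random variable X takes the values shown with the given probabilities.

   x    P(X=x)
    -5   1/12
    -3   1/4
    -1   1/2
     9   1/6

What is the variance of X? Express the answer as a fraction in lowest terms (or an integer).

659/36

E[X] = (1/12)·(-5) + (1/4)·(-3) + (1/2)·(-1) + (1/6)·9 = -1/6
E[X²] = (1/12)·25 + (1/4)·9 + (1/2)·1 + (1/6)·81 = 55/3
Var(X) = 55/3 − (-1/6)² = 659/36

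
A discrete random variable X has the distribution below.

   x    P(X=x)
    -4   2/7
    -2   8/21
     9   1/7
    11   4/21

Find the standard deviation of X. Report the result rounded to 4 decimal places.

E[X] = 31/21, E[X²] = 285/7
Var(X) = E[X²] − (E[X])² = 285/7 − 961/441 = 16994/441
SD(X) = √(16994/441) ≈ 6.2077

6.2077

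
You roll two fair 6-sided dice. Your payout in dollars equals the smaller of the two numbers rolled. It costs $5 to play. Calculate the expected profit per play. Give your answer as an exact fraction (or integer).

-89/36 dollars

Distribution of the smaller of the two numbers rolled: 1 w.p. 11/36, 2 w.p. 1/4, 3 w.p. 7/36, 4 w.p. 5/36, 5 w.p. 1/12, 6 w.p. 1/36
E[payout] = (11/36)·1 + (1/4)·2 + (7/36)·3 + (5/36)·4 + (1/12)·5 + (1/36)·6 = 91/36
Expected profit = 91/36 − 5 = -89/36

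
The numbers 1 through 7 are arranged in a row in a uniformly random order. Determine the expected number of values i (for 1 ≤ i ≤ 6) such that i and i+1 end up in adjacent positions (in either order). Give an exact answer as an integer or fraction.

12/7

For each i ∈ {1,…,6}, let Xᵢ = 1 if i and i+1 are adjacent. P(Xᵢ=1) = 2·(7−1)!/7! = 2/7.
By linearity, E[ΣXᵢ] = (6)·(2/7) = 12/7.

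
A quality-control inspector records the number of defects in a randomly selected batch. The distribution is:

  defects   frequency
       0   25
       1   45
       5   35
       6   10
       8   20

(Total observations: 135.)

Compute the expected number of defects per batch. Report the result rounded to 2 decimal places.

3.26

Total = 135, so P(defects=0) = 25/135, etc.
E[X] = (5/27)·0 + (1/3)·1 + (7/27)·5 + (2/27)·6 + (4/27)·8
     = 88/27 ≈ 3.26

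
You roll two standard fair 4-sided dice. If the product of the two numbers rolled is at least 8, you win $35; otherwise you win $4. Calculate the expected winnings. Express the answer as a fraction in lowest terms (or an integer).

E[payout] = (5/8)·4 + (3/8)·35 = 125/8

125/8 dollars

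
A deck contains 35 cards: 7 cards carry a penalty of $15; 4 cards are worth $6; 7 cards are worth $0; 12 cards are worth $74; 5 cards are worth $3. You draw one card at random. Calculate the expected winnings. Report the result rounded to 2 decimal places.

$23.49

E[payout] = (7/35)·(-15) + (4/35)·6 + (7/35)·0 + (12/35)·74 + (5/35)·3 = 822/35
≈ $23.49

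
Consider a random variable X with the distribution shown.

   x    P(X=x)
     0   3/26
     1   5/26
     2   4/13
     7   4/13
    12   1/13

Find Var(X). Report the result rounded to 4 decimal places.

12.4867

E[X] = (3/26)·0 + (5/26)·1 + (4/13)·2 + (4/13)·7 + (1/13)·12 = 101/26
E[X²] = (3/26)·0 + (5/26)·1 + (4/13)·4 + (4/13)·49 + (1/13)·144 = 717/26
Var(X) = 717/26 − (101/26)² = 8441/676 ≈ 12.4867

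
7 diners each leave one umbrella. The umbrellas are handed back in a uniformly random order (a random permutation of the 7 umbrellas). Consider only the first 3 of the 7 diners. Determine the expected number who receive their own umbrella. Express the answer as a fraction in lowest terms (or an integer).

Let Xᵢ = 1 if person i gets their own umbrella. For each i, P(Xᵢ=1) = 1/7.
By linearity of expectation, E[X₁+…+X_3] = 3·(1/7) = 3/7.

3/7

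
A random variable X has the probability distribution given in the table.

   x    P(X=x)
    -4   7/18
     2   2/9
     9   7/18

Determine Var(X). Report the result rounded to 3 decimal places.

E[X] = (7/18)·(-4) + (2/9)·2 + (7/18)·9 = 43/18
E[X²] = (7/18)·16 + (2/9)·4 + (7/18)·81 = 695/18
Var(X) = 695/18 − (43/18)² = 10661/324 ≈ 32.904

32.904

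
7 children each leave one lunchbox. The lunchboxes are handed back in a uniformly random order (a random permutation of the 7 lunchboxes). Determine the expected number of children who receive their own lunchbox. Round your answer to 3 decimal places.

1.000

Let Xᵢ = 1 if person i gets their own lunchbox. For each i, P(Xᵢ=1) = 1/7.
By linearity of expectation, E[X₁+…+X_7] = 7·(1/7) = 1.
≈ 1.000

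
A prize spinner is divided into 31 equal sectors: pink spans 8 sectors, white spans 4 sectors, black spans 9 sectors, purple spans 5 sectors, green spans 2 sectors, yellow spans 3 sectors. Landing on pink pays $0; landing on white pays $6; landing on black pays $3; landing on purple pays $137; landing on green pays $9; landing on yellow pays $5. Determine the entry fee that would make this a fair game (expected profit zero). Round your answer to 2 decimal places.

$24.81

E[payout] = (8/31)·0 + (4/31)·6 + (9/31)·3 + (5/31)·137 + (2/31)·9 + (3/31)·5 = 769/31
Fair fee = E[payout] = 769/31 ≈ $24.81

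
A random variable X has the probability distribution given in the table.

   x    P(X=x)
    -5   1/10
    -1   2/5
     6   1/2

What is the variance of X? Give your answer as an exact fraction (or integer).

1649/100

E[X] = (1/10)·(-5) + (2/5)·(-1) + (1/2)·6 = 21/10
E[X²] = (1/10)·25 + (2/5)·1 + (1/2)·36 = 209/10
Var(X) = 209/10 − (21/10)² = 1649/100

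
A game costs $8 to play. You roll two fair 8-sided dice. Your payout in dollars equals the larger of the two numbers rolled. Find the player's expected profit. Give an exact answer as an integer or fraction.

-35/16 dollars

Distribution of the larger of the two numbers rolled: 1 w.p. 1/64, 2 w.p. 3/64, 3 w.p. 5/64, 4 w.p. 7/64, 5 w.p. 9/64, 6 w.p. 11/64, …
E[payout] = (1/64)·1 + (3/64)·2 + (5/64)·3 + (7/64)·4 + (9/64)·5 + (11/64)·6 + (13/64)·7 + (15/64)·8 = 93/16
Expected profit = 93/16 − 8 = -35/16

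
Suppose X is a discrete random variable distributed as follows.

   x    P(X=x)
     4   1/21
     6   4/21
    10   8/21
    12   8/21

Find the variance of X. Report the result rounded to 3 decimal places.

E[X] = (1/21)·4 + (4/21)·6 + (8/21)·10 + (8/21)·12 = 68/7
E[X²] = (1/21)·16 + (4/21)·36 + (8/21)·100 + (8/21)·144 = 704/7
Var(X) = 704/7 − (68/7)² = 304/49 ≈ 6.204

6.204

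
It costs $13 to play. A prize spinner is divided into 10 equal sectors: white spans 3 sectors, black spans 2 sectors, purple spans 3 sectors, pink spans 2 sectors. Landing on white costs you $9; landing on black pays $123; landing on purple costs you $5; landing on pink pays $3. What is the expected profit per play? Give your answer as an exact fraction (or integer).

$8

E[payout] = (3/10)·(-9) + (2/10)·123 + (3/10)·(-5) + (2/10)·3 = 21
Expected profit = 21 − 13 = 8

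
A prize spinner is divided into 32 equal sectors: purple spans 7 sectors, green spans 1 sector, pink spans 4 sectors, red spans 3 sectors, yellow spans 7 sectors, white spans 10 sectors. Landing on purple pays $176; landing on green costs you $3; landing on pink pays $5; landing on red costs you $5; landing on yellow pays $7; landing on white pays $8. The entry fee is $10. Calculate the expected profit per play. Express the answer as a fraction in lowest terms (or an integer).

E[payout] = (7/32)·176 + (1/32)·(-3) + (4/32)·5 + (3/32)·(-5) + (7/32)·7 + (10/32)·8 = 1363/32
Expected profit = 1363/32 − 10 = 1043/32

1043/32 dollars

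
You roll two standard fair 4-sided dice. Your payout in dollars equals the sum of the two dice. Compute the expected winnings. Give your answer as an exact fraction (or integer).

$5

Distribution of the sum of the two dice: 2 w.p. 1/16, 3 w.p. 1/8, 4 w.p. 3/16, 5 w.p. 1/4, 6 w.p. 3/16, 7 w.p. 1/8, …
E[payout] = (1/16)·2 + (1/8)·3 + (3/16)·4 + (1/4)·5 + (3/16)·6 + (1/8)·7 + (1/16)·8 = 5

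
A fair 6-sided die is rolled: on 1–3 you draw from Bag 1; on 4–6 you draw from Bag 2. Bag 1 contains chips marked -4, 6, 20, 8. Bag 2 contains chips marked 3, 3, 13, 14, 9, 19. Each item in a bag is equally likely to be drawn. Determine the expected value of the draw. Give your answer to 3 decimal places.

8.833

E[X | Bag 1] = (-4 + 6 + 20 + 8)/4 = 15/2
E[X | Bag 2] = (3 + 3 + 13 + 14 + 9 + 19)/6 = 61/6
E[X] = (1/2)·15/2 + (1/2)·61/6 = 53/6 ≈ 8.833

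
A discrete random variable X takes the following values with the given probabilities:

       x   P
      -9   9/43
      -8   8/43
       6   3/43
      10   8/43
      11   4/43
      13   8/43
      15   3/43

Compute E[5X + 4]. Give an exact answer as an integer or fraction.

902/43

E[5x+4] = (9/43)·(-41) + (8/43)·(-36) + (3/43)·34 + (8/43)·54 + (4/43)·59 + (8/43)·69 + (3/43)·79
     = 902/43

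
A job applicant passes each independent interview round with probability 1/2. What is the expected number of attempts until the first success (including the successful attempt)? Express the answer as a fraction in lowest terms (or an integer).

For a geometric distribution, E[trials] = 1/p = 1/(1/2) = 2.

2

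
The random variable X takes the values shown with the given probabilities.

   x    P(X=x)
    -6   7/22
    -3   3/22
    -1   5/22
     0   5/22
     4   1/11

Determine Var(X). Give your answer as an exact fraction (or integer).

1162/121

E[X] = (7/22)·(-6) + (3/22)·(-3) + (5/22)·(-1) + (5/22)·0 + (1/11)·4 = -24/11
E[X²] = (7/22)·36 + (3/22)·9 + (5/22)·1 + (5/22)·0 + (1/11)·16 = 158/11
Var(X) = 158/11 − (-24/11)² = 1162/121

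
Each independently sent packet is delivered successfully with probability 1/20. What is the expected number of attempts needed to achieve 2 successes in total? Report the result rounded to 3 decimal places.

40.000

By linearity (sum of 2 independent geometric waits), E[trials] = 2/p = 2/(1/20) = 40.
≈ 40.000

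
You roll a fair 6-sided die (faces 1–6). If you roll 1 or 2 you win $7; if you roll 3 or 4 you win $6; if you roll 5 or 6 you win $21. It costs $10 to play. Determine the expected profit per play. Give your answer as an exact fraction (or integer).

E[payout] = (1/3)·6 + (1/3)·7 + (1/3)·21 = 34/3
Expected profit = 34/3 − 10 = 4/3

4/3 dollars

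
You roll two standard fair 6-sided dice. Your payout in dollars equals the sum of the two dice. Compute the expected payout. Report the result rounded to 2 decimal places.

Distribution of the sum of the two dice: 2 w.p. 1/36, 3 w.p. 1/18, 4 w.p. 1/12, 5 w.p. 1/9, 6 w.p. 5/36, 7 w.p. 1/6, …
E[payout] = (1/36)·2 + (1/18)·3 + (1/12)·4 + (1/9)·5 + (5/36)·6 + (1/6)·7 + (5/36)·8 + (1/9)·9 + (1/12)·10 + (1/18)·11 + (1/36)·12 = 7
≈ $7.00

$7.00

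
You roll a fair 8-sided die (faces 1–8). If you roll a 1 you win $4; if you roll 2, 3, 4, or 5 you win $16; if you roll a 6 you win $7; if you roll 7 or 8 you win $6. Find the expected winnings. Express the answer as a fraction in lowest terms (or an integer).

87/8 dollars

E[payout] = (1/8)·4 + (1/4)·6 + (1/8)·7 + (1/2)·16 = 87/8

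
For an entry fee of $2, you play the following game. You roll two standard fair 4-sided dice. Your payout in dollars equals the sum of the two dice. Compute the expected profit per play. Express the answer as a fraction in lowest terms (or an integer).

$3

Distribution of the sum of the two dice: 2 w.p. 1/16, 3 w.p. 1/8, 4 w.p. 3/16, 5 w.p. 1/4, 6 w.p. 3/16, 7 w.p. 1/8, …
E[payout] = (1/16)·2 + (1/8)·3 + (3/16)·4 + (1/4)·5 + (3/16)·6 + (1/8)·7 + (1/16)·8 = 5
Expected profit = 5 − 2 = 3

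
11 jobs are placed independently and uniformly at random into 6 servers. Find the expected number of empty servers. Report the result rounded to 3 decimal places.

Let Xⱼ=1 if server j is empty. P(Xⱼ=1) = ((6-1)/6)^11 = 48828125/362797056.
By linearity, E[#empty] = 6·48828125/362797056 = 48828125/60466176.
≈ 0.808

0.808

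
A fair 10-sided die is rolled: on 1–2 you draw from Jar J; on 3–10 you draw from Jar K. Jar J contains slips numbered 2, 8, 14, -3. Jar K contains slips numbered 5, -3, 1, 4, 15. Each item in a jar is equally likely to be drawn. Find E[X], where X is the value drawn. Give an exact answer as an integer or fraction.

E[X | Jar J] = (2 + 8 + 14 − 3)/4 = 21/4
E[X | Jar K] = (5 − 3 + 1 + 4 + 15)/5 = 22/5
E[X] = (1/5)·21/4 + (4/5)·22/5 = 457/100

457/100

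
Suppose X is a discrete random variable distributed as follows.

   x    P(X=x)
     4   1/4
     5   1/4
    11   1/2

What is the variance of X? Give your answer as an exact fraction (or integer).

171/16

E[X] = (1/4)·4 + (1/4)·5 + (1/2)·11 = 31/4
E[X²] = (1/4)·16 + (1/4)·25 + (1/2)·121 = 283/4
Var(X) = 283/4 − (31/4)² = 171/16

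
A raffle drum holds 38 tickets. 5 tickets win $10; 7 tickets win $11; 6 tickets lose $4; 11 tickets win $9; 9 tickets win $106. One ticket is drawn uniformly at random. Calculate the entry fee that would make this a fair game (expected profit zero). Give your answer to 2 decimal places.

E[payout] = (5/38)·10 + (7/38)·11 + (6/38)·(-4) + (11/38)·9 + (9/38)·106 = 578/19
Fair fee = E[payout] = 578/19 ≈ $30.42

$30.42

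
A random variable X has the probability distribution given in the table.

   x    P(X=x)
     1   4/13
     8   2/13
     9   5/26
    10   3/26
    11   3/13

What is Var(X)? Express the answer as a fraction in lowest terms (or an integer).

E[X] = (4/13)·1 + (2/13)·8 + (5/26)·9 + (3/26)·10 + (3/13)·11 = 181/26
E[X²] = (4/13)·1 + (2/13)·64 + (5/26)·81 + (3/26)·100 + (3/13)·121 = 1695/26
Var(X) = 1695/26 − (181/26)² = 11309/676

11309/676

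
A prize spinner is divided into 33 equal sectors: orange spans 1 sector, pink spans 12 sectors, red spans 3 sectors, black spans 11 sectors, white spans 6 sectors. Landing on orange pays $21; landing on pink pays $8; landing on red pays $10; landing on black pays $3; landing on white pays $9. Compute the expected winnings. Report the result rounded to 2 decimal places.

E[payout] = (1/33)·21 + (12/33)·8 + (3/33)·10 + (11/33)·3 + (6/33)·9 = 78/11
≈ $7.09

$7.09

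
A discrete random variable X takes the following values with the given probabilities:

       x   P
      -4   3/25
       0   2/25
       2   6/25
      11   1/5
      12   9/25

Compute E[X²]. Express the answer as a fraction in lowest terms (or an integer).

1973/25

E[X²] = (3/25)·16 + (2/25)·0 + (6/25)·4 + (1/5)·121 + (9/25)·144
     = 1973/25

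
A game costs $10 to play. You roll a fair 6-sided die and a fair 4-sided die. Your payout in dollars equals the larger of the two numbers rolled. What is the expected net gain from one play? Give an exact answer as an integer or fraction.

-73/12 dollars

Distribution of the larger of the two numbers rolled: 1 w.p. 1/24, 2 w.p. 1/8, 3 w.p. 5/24, 4 w.p. 7/24, 5 w.p. 1/6, 6 w.p. 1/6
E[payout] = (1/24)·1 + (1/8)·2 + (5/24)·3 + (7/24)·4 + (1/6)·5 + (1/6)·6 = 47/12
Expected profit = 47/12 − 10 = -73/12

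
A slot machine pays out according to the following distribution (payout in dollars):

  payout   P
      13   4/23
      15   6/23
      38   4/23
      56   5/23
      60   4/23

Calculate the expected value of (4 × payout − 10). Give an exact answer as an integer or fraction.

3026/23

E[4x-10] = (4/23)·42 + (6/23)·50 + (4/23)·142 + (5/23)·214 + (4/23)·230
     = 3026/23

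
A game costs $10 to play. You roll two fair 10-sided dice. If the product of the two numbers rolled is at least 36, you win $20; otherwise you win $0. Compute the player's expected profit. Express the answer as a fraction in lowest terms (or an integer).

E[payout] = (13/20)·0 + (7/20)·20 = 7
Expected profit = 7 − 10 = -3

-$3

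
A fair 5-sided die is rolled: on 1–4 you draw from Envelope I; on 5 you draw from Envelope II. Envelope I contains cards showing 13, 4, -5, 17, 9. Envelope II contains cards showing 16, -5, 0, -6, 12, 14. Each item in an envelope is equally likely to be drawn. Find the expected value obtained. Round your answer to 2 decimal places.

7.11

E[X | Envelope I] = (13 + 4 − 5 + 17 + 9)/5 = 38/5
E[X | Envelope II] = (16 − 5 + 0 − 6 + 12 + 14)/6 = 31/6
E[X] = (4/5)·38/5 + (1/5)·31/6 = 1067/150 ≈ 7.11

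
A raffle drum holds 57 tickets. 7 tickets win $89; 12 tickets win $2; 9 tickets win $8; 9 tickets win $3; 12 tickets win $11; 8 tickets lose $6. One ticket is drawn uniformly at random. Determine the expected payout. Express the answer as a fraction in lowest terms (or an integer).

E[payout] = (7/57)·89 + (12/57)·2 + (9/57)·8 + (9/57)·3 + (12/57)·11 + (8/57)·(-6) = 830/57

830/57 dollars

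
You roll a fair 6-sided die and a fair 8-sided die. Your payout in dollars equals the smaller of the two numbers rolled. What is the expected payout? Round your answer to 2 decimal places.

Distribution of the smaller of the two numbers rolled: 1 w.p. 13/48, 2 w.p. 11/48, 3 w.p. 3/16, 4 w.p. 7/48, 5 w.p. 5/48, 6 w.p. 1/16
E[payout] = (13/48)·1 + (11/48)·2 + (3/16)·3 + (7/48)·4 + (5/48)·5 + (1/16)·6 = 133/48
≈ $2.77

$2.77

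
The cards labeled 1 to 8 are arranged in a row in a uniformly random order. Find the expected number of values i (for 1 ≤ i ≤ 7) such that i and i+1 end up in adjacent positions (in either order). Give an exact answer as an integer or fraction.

For each i ∈ {1,…,7}, let Xᵢ = 1 if i and i+1 are adjacent. P(Xᵢ=1) = 2·(8−1)!/8! = 2/8.
By linearity, E[ΣXᵢ] = (7)·(2/8) = 7/4.

7/4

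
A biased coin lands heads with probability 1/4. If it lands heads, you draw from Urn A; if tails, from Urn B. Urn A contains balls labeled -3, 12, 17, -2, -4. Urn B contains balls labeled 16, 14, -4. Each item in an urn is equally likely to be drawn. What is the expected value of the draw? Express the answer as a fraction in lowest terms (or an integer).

E[X | Urn A] = (-3 + 12 + 17 − 2 − 4)/5 = 4
E[X | Urn B] = (16 + 14 − 4)/3 = 26/3
E[X] = (1/4)·4 + (3/4)·26/3 = 15/2

15/2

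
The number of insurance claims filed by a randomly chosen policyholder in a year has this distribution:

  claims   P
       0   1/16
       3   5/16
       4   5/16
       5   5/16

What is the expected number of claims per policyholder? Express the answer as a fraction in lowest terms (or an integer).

E[X] = (1/16)·0 + (5/16)·3 + (5/16)·4 + (5/16)·5
     = 15/4

15/4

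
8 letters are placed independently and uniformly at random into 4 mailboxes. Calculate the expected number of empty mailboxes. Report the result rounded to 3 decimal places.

Let Xⱼ=1 if mailbox j is empty. P(Xⱼ=1) = ((4-1)/4)^8 = 6561/65536.
By linearity, E[#empty] = 4·6561/65536 = 6561/16384.
≈ 0.400

0.400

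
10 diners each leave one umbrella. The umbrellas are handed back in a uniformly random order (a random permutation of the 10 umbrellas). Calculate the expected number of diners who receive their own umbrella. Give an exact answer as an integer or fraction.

1

Let Xᵢ = 1 if person i gets their own umbrella. For each i, P(Xᵢ=1) = 1/10.
By linearity of expectation, E[X₁+…+X_10] = 10·(1/10) = 1.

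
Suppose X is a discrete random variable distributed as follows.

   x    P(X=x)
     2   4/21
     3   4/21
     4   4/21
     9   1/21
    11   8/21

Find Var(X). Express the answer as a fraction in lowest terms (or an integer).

968/63

E[X] = (4/21)·2 + (4/21)·3 + (4/21)·4 + (1/21)·9 + (8/21)·11 = 19/3
E[X²] = (4/21)·4 + (4/21)·9 + (4/21)·16 + (1/21)·81 + (8/21)·121 = 1165/21
Var(X) = 1165/21 − (19/3)² = 968/63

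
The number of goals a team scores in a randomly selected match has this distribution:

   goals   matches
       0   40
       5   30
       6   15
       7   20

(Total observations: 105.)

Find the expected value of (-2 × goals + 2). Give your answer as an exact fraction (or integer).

Total = 105, so P(goals=0) = 40/105, etc.
E[-2x+2] = (8/21)·2 + (2/7)·(-8) + (1/7)·(-10) + (4/21)·(-12)
     = -110/21

-110/21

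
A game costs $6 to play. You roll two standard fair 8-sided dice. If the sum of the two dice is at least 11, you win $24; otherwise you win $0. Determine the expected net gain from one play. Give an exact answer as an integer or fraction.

15/8 dollars

E[payout] = (43/64)·0 + (21/64)·24 = 63/8
Expected profit = 63/8 − 6 = 15/8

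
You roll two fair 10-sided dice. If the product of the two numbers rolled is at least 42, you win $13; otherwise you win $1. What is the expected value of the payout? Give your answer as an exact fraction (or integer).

E[payout] = (18/25)·1 + (7/25)·13 = 109/25

109/25 dollars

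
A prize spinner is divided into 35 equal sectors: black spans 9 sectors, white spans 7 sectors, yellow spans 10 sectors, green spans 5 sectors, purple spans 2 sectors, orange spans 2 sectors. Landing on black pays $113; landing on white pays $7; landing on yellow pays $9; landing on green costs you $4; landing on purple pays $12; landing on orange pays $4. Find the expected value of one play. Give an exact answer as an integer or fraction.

1168/35 dollars

E[payout] = (9/35)·113 + (7/35)·7 + (10/35)·9 + (5/35)·(-4) + (2/35)·12 + (2/35)·4 = 1168/35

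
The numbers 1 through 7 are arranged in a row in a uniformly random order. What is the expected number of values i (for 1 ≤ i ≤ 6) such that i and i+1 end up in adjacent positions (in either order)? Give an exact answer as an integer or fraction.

For each i ∈ {1,…,6}, let Xᵢ = 1 if i and i+1 are adjacent. P(Xᵢ=1) = 2·(7−1)!/7! = 2/7.
By linearity, E[ΣXᵢ] = (6)·(2/7) = 12/7.

12/7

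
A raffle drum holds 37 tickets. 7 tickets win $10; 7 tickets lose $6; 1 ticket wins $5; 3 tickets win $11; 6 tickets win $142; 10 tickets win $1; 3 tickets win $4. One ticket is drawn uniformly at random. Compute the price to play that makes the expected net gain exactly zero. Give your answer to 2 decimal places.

E[payout] = (7/37)·10 + (7/37)·(-6) + (1/37)·5 + (3/37)·11 + (6/37)·142 + (10/37)·1 + (3/37)·4 = 940/37
Fair fee = E[payout] = 940/37 ≈ $25.41

$25.41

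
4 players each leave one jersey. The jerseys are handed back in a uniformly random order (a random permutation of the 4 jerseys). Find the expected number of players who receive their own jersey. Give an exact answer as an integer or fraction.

Let Xᵢ = 1 if person i gets their own jersey. For each i, P(Xᵢ=1) = 1/4.
By linearity of expectation, E[X₁+…+X_4] = 4·(1/4) = 1.

1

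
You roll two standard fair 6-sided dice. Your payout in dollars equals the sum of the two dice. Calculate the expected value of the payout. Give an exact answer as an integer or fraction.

$7

Distribution of the sum of the two dice: 2 w.p. 1/36, 3 w.p. 1/18, 4 w.p. 1/12, 5 w.p. 1/9, 6 w.p. 5/36, 7 w.p. 1/6, …
E[payout] = (1/36)·2 + (1/18)·3 + (1/12)·4 + (1/9)·5 + (5/36)·6 + (1/6)·7 + (5/36)·8 + (1/9)·9 + (1/12)·10 + (1/18)·11 + (1/36)·12 = 7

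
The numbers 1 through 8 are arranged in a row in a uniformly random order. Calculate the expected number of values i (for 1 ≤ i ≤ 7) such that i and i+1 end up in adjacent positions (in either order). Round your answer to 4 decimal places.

For each i ∈ {1,…,7}, let Xᵢ = 1 if i and i+1 are adjacent. P(Xᵢ=1) = 2·(8−1)!/8! = 2/8.
By linearity, E[ΣXᵢ] = (7)·(2/8) = 7/4.
≈ 1.7500

1.7500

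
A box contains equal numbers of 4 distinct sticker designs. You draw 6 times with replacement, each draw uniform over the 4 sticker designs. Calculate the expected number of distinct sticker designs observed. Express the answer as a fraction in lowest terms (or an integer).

3367/1024

Let Xⱼ=1 if type j appears at least once. P(Xⱼ=1) = 1 − ((4−1)/4)^6 = 3367/4096.
E[#distinct] = 4·3367/4096 = 3367/1024.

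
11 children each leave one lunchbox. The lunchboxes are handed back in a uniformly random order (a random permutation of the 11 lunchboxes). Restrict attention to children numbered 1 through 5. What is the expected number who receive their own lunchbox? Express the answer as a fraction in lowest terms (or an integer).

Let Xᵢ = 1 if person i gets their own lunchbox. For each i, P(Xᵢ=1) = 1/11.
By linearity of expectation, E[X₁+…+X_5] = 5·(1/11) = 5/11.

5/11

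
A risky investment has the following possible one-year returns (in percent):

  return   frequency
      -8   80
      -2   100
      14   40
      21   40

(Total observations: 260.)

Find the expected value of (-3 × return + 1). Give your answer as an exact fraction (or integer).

Total = 260, so P(return=-8) = 80/260, etc.
E[-3x+1] = (4/13)·25 + (5/13)·7 + (2/13)·(-41) + (2/13)·(-62)
     = -71/13

-71/13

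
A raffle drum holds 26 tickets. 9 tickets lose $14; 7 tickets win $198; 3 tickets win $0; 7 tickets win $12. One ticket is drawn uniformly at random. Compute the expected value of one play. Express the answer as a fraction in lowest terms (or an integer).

E[payout] = (9/26)·(-14) + (7/26)·198 + (3/26)·0 + (7/26)·12 = 672/13

672/13 dollars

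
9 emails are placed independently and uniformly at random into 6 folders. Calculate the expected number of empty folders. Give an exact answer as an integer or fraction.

Let Xⱼ=1 if folder j is empty. P(Xⱼ=1) = ((6-1)/6)^9 = 1953125/10077696.
By linearity, E[#empty] = 6·1953125/10077696 = 1953125/1679616.

1953125/1679616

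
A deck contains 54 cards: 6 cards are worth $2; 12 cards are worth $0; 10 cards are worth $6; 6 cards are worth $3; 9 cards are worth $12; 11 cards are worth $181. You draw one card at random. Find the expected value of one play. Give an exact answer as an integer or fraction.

E[payout] = (6/54)·2 + (12/54)·0 + (10/54)·6 + (6/54)·3 + (9/54)·12 + (11/54)·181 = 2189/54

2189/54 dollars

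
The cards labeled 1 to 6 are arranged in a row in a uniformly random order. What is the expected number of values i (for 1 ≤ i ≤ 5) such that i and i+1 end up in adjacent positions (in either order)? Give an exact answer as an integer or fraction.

5/3

For each i ∈ {1,…,5}, let Xᵢ = 1 if i and i+1 are adjacent. P(Xᵢ=1) = 2·(6−1)!/6! = 2/6.
By linearity, E[ΣXᵢ] = (5)·(2/6) = 5/3.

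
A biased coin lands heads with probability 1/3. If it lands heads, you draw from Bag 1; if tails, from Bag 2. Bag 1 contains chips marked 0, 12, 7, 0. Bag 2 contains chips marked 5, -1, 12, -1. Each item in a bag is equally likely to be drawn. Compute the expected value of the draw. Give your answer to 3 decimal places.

E[X | Bag 1] = (0 + 12 + 7 + 0)/4 = 19/4
E[X | Bag 2] = (5 − 1 + 12 − 1)/4 = 15/4
E[X] = (1/3)·19/4 + (2/3)·15/4 = 49/12 ≈ 4.083

4.083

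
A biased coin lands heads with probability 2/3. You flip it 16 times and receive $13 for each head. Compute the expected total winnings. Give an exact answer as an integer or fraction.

E[#heads] = 16·2/3 = 32/3 (linearity over flips).
E[winnings] = 13·32/3 = 416/3.

416/3 dollars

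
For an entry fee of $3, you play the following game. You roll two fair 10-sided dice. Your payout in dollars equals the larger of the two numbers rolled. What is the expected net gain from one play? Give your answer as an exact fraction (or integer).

83/20 dollars

Distribution of the larger of the two numbers rolled: 1 w.p. 1/100, 2 w.p. 3/100, 3 w.p. 1/20, 4 w.p. 7/100, 5 w.p. 9/100, 6 w.p. 11/100, …
E[payout] = (1/100)·1 + (3/100)·2 + (1/20)·3 + (7/100)·4 + (9/100)·5 + (11/100)·6 + (13/100)·7 + (3/20)·8 + (17/100)·9 + (19/100)·10 = 143/20
Expected profit = 143/20 − 3 = 83/20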